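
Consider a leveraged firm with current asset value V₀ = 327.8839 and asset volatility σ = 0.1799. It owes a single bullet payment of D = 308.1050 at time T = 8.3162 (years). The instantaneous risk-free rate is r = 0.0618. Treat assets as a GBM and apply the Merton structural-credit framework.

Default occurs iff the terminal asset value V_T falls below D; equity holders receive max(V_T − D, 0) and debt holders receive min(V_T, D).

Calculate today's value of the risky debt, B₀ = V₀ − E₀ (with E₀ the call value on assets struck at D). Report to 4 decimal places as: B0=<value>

Apply the equity-as-call identities (strike 308.1050, horizon 8.3162 years):
d₁ = [ln(V₀/D) + (r + σ²/2)T] / (σ√T)
   = [ln(327.8839/308.1050) + (0.0618 + 0.5·0.1799²)·8.3162] / (0.1799·√8.3162)
   = [0.062219 + 0.648514] / 0.518792 = 1.369975
d₂ = d₁ − σ√T = 1.369975 − 0.518792 = 0.851183
N(d₁) = 0.914653,  N(d₂) = 0.802666,  e^(−rT) = 0.598134
E₀ = V₀·N(d₁) − D·e^(−rT)·N(d₂)
   = 327.8839·0.914653 − 308.1050·0.598134·0.802666 = 151.978201
B₀ = V₀ − E₀ = 327.8839 − 151.978201 = 175.905699

B0=175.9057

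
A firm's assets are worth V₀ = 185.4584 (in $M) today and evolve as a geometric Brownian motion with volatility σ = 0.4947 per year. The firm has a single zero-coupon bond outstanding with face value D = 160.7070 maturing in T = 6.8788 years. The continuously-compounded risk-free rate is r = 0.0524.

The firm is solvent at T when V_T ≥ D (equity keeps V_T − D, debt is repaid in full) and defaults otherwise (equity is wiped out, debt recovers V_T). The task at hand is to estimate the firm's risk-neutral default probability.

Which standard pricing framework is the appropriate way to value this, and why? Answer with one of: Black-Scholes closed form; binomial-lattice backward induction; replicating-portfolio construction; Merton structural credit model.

framework: Merton structural credit model

Key observation: the asked-for credit quantity lives on the firm's capital structure — asset value, asset volatility, debt face 160.7070 — which is the structural model's domain.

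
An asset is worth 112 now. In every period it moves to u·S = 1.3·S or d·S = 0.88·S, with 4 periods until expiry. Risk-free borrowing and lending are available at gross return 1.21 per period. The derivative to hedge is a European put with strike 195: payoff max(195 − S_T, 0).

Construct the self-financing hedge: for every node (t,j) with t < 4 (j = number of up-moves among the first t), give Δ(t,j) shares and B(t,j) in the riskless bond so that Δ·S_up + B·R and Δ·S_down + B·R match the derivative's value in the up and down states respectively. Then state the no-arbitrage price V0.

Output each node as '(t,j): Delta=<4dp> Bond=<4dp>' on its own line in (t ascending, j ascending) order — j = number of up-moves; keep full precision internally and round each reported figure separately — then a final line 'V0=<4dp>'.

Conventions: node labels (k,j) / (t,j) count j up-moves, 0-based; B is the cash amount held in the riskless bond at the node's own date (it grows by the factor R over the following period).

No-arbitrage ⇒ martingale measure with p* = (R−d)/(u−d) = 0.7857.
At maturity the claim pays: V(4,0)=127.8341, V(4,1)=95.7777, V(4,2)=48.4216, V(4,3)=0.0000, V(4,4)=0.0000
  t=3,j=0: stock 76.3249 → up 99.2223 (V=95.7777), down 67.1659 (V=127.8341). Price 84.8322; hedge Δ=-1.0000, bond B=161.1570.
  t=3,j=1: stock 112.7526 → up 146.5784 (V=48.4216), down 99.2223 (V=95.7777). Price 48.4044; hedge Δ=-1.0000, bond B=161.1570.
  t=3,j=2: stock 166.5664 → up 216.5363 (V=0.0000), down 146.5784 (V=48.4216). Price 8.5752; hedge Δ=-0.6922, bond B=123.8647.
  t=3,j=3: stock 246.0640 → up 319.8832 (V=0.0000), down 216.5363 (V=0.0000). Price 0.0000; hedge Δ=0.0000, bond B=0.0000.
  t=2,j=0: stock 86.7328 → up 112.7526 (V=48.4044), down 76.3249 (V=84.8322). Price 46.4548; hedge Δ=-1.0000, bond B=133.1876.
  t=2,j=1: stock 128.1280 → up 166.5664 (V=8.5752), down 112.7526 (V=48.4044). Price 14.1405; hedge Δ=-0.7401, bond B=108.9718.
  t=2,j=2: stock 189.2800 → up 246.0640 (V=0.0000), down 166.5664 (V=8.5752). Price 1.5186; hedge Δ=-0.1079, bond B=21.9359.
  t=1,j=0: stock 98.5600 → up 128.1280 (V=14.1405), down 86.7328 (V=46.4548). Price 17.4091; hedge Δ=-0.7806, bond B=94.3479.
  t=1,j=1: stock 145.6000 → up 189.2800 (V=1.5186), down 128.1280 (V=14.1405). Price 3.4904; hedge Δ=-0.2064, bond B=33.5425.
  t=0,j=0: stock 112.0000 → up 145.6000 (V=3.4904), down 98.5600 (V=17.4091). Price 5.3495; hedge Δ=-0.2959, bond B=38.4895.
Check: Δ(0,0)·S0 + B(0,0) = 5.3495 = V0.

(0,0): Delta=-0.2959 Bond=38.4895
(1,0): Delta=-0.7806 Bond=94.3479
(1,1): Delta=-0.2064 Bond=33.5425
(2,0): Delta=-1.0000 Bond=133.1876
(2,1): Delta=-0.7401 Bond=108.9718
(2,2): Delta=-0.1079 Bond=21.9359
(3,0): Delta=-1.0000 Bond=161.1570
(3,1): Delta=-1.0000 Bond=161.1570
(3,2): Delta=-0.6922 Bond=123.8647
(3,3): Delta=0.0000 Bond=0.0000
V0=5.3495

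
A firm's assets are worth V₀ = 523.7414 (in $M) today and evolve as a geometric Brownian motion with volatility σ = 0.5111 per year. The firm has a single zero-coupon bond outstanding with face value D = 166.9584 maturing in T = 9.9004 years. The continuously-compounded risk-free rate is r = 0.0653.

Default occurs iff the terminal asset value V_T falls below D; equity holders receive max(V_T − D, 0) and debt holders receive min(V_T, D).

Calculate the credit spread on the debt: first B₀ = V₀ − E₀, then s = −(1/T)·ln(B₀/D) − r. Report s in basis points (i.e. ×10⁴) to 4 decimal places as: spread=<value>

spread=242.3793

With assets at 523.7414 and a single debt payment of 166.9584 at 9.9004 years:
d₁ = [ln(V₀/D) + (r + σ²/2)T] / (σ√T)
   = [ln(523.7414/166.9584) + (0.0653 + 0.5·0.5111²)·9.9004] / (0.5111·√9.9004)
   = [1.143253 + 1.939603] / 1.608171 = 1.916995
d₂ = d₁ − σ√T = 1.916995 − 1.608171 = 0.308824
N(d₁) = 0.972381,  N(d₂) = 0.621272,  e^(−rT) = 0.523878
E₀ = V₀·N(d₁) − D·e^(−rT)·N(d₂)
   = 523.7414·0.972381 − 166.9584·0.523878·0.621272 = 454.935925
B₀ = V₀ − E₀ = 523.7414 − 454.935925 = 68.805475
spread = −(1/T)·ln(B₀/D) − r = −(1/9.9004)·ln(68.805475/166.9584) − 0.0653 = 0.02423793
in basis points: 0.02423793 × 10⁴ = 242.3793 bp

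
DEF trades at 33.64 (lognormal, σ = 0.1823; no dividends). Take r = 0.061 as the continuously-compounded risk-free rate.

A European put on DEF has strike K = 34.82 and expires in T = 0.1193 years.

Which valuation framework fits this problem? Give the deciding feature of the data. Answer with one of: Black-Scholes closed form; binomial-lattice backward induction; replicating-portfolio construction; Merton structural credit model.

framework: Black-Scholes closed form

Key observation: a European claim on DEF (strike 34.82) — a lognormal (GBM) underlying with constant rate and volatility — has an exact closed-form value; no lattice or capital structure is involved.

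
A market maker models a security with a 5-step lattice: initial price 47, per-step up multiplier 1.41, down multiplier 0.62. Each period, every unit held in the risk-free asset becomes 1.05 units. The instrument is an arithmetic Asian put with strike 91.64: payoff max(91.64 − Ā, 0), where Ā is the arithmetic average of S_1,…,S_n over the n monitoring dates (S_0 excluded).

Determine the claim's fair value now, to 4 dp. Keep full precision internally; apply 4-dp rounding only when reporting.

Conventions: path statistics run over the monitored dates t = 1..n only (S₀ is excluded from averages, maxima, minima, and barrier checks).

Under the martingale measure an up-move has probability p* = 0.5443; value the claim as the probability-weighted average of per-path payoffs, discounted 5 periods at R = 1.05.
Enumerate all 2^5 = 32 price paths (U = up ×1.41, D = down ×0.62); each path with k up-moves has probability p*^k·(1−p*)^(5−k).
DDDDD: Ā=13.9318, payoff=77.7082, prob=0.019651
UDDDD: Ā=31.6836, payoff=59.9564, prob=0.023472
DUDDD: Ā=24.2576, payoff=67.3824, prob=0.023472
UUDDD: Ā=55.1664, payoff=36.4736, prob=0.028036
DDUDD: Ā=19.6535, payoff=71.9865, prob=0.023472
UDUDD: Ā=44.6958, payoff=46.9442, prob=0.028036
DUUDD: Ā=37.2698, payoff=54.3702, prob=0.028036
UUUDD: Ā=84.7586, payoff=6.8814, prob=0.033487
DDDUD: Ā=16.7989, payoff=74.8411, prob=0.023472
UDDUD: Ā=38.2039, payoff=53.4361, prob=0.028036
DUDUD: Ā=30.7779, payoff=60.8621, prob=0.028036
UUDUD: Ā=69.9950, payoff=21.6450, prob=0.033487
DDUUD: Ā=26.1738, payoff=65.4662, prob=0.028036
UDUUD: Ā=59.5243, payoff=32.1157, prob=0.033487
DUUUD: Ā=52.0983, payoff=39.5417, prob=0.033487
UUUUD: Ā=118.4817, payoff=0.0000, prob=0.039998
DDDDU: Ā=15.0291, payoff=76.6109, prob=0.023472
UDDDU: Ā=34.1790, payoff=57.4610, prob=0.028036
DUDDU: Ā=26.7530, payoff=64.8870, prob=0.028036
UUDDU: Ā=60.8416, payoff=30.7984, prob=0.033487
DDUDU: Ā=22.1489, payoff=69.4911, prob=0.028036
UDUDU: Ā=50.3709, payoff=41.2691, prob=0.033487
DUUDU: Ā=42.9449, payoff=48.6951, prob=0.033487
UUUDU: Ā=97.6650, payoff=0.0000, prob=0.039998
DDDUU: Ā=19.2943, payoff=72.3457, prob=0.028036
UDDUU: Ā=43.8791, payoff=47.7609, prob=0.033487
DUDUU: Ā=36.4531, payoff=55.1869, prob=0.033487
UUDUU: Ā=82.9014, payoff=8.7386, prob=0.039998
DDUUU: Ā=31.8490, payoff=59.7910, prob=0.033487
UDUUU: Ā=72.4307, payoff=19.2093, prob=0.039998
DUUUU: Ā=65.0047, payoff=26.6353, prob=0.039998
UUUUU: Ā=147.8333, payoff=0.0000, prob=0.047776
Price = Σ prob·payoff / R^5 = 41.101303 / 1.276282 = 32.2039

price = 32.2039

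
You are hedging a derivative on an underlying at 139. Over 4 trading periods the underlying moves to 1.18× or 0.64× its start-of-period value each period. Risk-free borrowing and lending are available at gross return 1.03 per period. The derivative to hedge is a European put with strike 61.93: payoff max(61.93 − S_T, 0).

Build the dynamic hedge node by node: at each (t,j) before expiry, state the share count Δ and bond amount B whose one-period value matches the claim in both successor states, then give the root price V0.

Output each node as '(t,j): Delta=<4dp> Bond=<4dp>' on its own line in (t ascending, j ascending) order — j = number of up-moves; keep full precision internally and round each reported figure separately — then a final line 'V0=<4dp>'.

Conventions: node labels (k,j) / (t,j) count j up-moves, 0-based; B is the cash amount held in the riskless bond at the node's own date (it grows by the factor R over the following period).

Arbitrage-free pricing uses the up-move probability p* = (R−d)/(u−d) = 0.7222, discounting each step at R = 1.03.
Payoffs at expiry: V(4,0)=38.6097, V(4,1)=18.9331, V(4,2)=0.0000, V(4,3)=0.0000, V(4,4)=0.0000
Node (3,0) S=36.4380: V=(p*·18.9331+(1−p*)·38.6097)/1.03=23.6882; Δ=(18.9331−38.6097)/(42.9969−23.3203)=-1.0000; B=V−Δ·S=60.1262
Node (3,1) S=67.1826: V=(p*·0.0000+(1−p*)·18.9331)/1.03=5.1060; Δ=(0.0000−18.9331)/(79.2755−42.9969)=-0.5219; B=V−Δ·S=40.1674
Node (3,2) S=123.8679: V=(p*·0.0000+(1−p*)·0.0000)/1.03=0.0000; Δ=(0.0000−0.0000)/(146.1641−79.2755)=0.0000; B=V−Δ·S=0.0000
Node (3,3) S=228.3814: V=(p*·0.0000+(1−p*)·0.0000)/1.03=0.0000; Δ=(0.0000−0.0000)/(269.4901−146.1641)=0.0000; B=V−Δ·S=0.0000
Node (2,0) S=56.9344: V=(p*·5.1060+(1−p*)·23.6882)/1.03=9.9687; Δ=(5.1060−23.6882)/(67.1826−36.4380)=-0.6044; B=V−Δ·S=44.3801
Node (2,1) S=104.9728: V=(p*·0.0000+(1−p*)·5.1060)/1.03=1.3770; Δ=(0.0000−5.1060)/(123.8679−67.1826)=-0.0901; B=V−Δ·S=10.8326
Node (2,2) S=193.5436: V=(p*·0.0000+(1−p*)·0.0000)/1.03=0.0000; Δ=(0.0000−0.0000)/(228.3814−123.8679)=0.0000; B=V−Δ·S=0.0000
Node (1,0) S=88.9600: V=(p*·1.3770+(1−p*)·9.9687)/1.03=3.6540; Δ=(1.3770−9.9687)/(104.9728−56.9344)=-0.1788; B=V−Δ·S=19.5644
Node (1,1) S=164.0200: V=(p*·0.0000+(1−p*)·1.3770)/1.03=0.3714; Δ=(0.0000−1.3770)/(193.5436−104.9728)=-0.0155; B=V−Δ·S=2.9214
Node (0,0) S=139.0000: V=(p*·0.3714+(1−p*)·3.6540)/1.03=1.2458; Δ=(0.3714−3.6540)/(164.0200−88.9600)=-0.0437; B=V−Δ·S=7.3247
Verification: the root portfolio costs Δ(0,0)·S0 + B(0,0) = 1.2458, matching V0.

(0,0): Delta=-0.0437 Bond=7.3247
(1,0): Delta=-0.1788 Bond=19.5644
(1,1): Delta=-0.0155 Bond=2.9214
(2,0): Delta=-0.6044 Bond=44.3801
(2,1): Delta=-0.0901 Bond=10.8326
(2,2): Delta=0.0000 Bond=0.0000
(3,0): Delta=-1.0000 Bond=60.1262
(3,1): Delta=-0.5219 Bond=40.1674
(3,2): Delta=0.0000 Bond=0.0000
(3,3): Delta=0.0000 Bond=0.0000
V0=1.2458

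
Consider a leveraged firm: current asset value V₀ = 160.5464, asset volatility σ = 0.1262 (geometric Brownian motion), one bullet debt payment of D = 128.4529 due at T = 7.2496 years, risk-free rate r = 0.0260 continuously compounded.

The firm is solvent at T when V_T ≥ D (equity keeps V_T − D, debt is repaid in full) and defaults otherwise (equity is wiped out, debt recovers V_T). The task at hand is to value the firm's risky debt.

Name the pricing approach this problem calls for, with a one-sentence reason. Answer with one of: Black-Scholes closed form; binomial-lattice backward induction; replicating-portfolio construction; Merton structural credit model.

Key observation: assets follow a GBM and default happens iff V_T < 128.4529; valuing claims on that split (equity as a call, risky debt as the residual) is the structural model's definition.

framework: Merton structural credit model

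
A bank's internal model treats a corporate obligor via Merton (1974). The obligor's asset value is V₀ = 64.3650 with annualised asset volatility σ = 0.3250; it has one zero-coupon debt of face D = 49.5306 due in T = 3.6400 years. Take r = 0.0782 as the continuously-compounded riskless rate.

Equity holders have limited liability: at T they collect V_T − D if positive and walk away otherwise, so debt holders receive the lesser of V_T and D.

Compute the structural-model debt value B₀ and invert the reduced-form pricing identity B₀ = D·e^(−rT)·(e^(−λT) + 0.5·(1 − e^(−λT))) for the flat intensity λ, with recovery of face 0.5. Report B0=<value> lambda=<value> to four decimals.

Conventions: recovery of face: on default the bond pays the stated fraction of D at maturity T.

Apply the equity-as-call identities (strike 49.5306, horizon 3.6400 years):
d₁ = [ln(V₀/D) + (r + σ²/2)T] / (σ√T)
   = [ln(64.3650/49.5306) + (0.0782 + 0.5·0.3250²)·3.6400] / (0.3250·√3.6400)
   = [0.261979 + 0.476886] / 0.620060 = 1.191601
d₂ = d₁ − σ√T = 1.191601 − 0.620060 = 0.571541
N(d₁) = 0.883291,  N(d₂) = 0.716183,  e^(−rT) = 0.752279
E₀ = V₀·N(d₁) − D·e^(−rT)·N(d₂)
   = 64.3650·0.883291 − 49.5306·0.752279·0.716183 = 30.167447
B₀ = V₀ − E₀ = 64.3650 − 30.167447 = 34.197553
e^(−λT) = (B₀·e^(rT)/D − 0.5)/(1 − 0.5) = (34.1976·1.329294/49.5306 − 0.5)/0.5 = 0.83557904
λ = −ln(0.83557904)/3.6400 = 0.049349

B0=34.1976 lambda=0.0493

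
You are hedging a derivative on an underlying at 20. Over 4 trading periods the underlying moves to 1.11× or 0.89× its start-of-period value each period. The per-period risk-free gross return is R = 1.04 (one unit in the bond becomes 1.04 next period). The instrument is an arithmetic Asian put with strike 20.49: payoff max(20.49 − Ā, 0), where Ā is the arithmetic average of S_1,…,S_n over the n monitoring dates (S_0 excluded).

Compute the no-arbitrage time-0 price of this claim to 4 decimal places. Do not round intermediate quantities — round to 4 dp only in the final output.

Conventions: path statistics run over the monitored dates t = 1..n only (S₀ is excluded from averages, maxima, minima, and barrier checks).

With p* = (R−d)/(u−d) = 0.6818, sum probability × payoff across the paths and divide by R^4.
Enumerate all 2^4 = 16 price paths (U = up ×1.11, D = down ×0.89); each path with k up-moves has probability p*^k·(1−p*)^(4−k).
DDDD: Ā=15.0725, payoff=5.4175, prob=0.010249
UDDD: Ā=18.7982, payoff=1.6918, prob=0.021963
DUDD: Ā=17.6982, payoff=2.7918, prob=0.021963
UUDD: Ā=22.0731, payoff=0.0000, prob=0.047064
DDUD: Ā=16.7192, payoff=3.7708, prob=0.021963
UDUD: Ā=20.8521, payoff=0.0000, prob=0.047064
DUUD: Ā=19.7521, payoff=0.7379, prob=0.047064
UUUD: Ā=24.6346, payoff=0.0000, prob=0.100851
DDDU: Ā=15.8479, payoff=4.6421, prob=0.021963
UDDU: Ā=19.7654, payoff=0.7246, prob=0.047064
DUDU: Ā=18.6654, payoff=1.8246, prob=0.047064
UUDU: Ā=23.2793, payoff=0.0000, prob=0.100851
DDUU: Ā=17.6864, payoff=2.8036, prob=0.047064
UDUU: Ā=22.0583, payoff=0.0000, prob=0.100851
DUUU: Ā=20.9583, payoff=0.0000, prob=0.100851
UUUU: Ā=26.1390, payoff=0.0000, prob=0.216110
Price = Σ prob·payoff / R^4 = 0.625427 / 1.169859 = 0.5346

price = 0.5346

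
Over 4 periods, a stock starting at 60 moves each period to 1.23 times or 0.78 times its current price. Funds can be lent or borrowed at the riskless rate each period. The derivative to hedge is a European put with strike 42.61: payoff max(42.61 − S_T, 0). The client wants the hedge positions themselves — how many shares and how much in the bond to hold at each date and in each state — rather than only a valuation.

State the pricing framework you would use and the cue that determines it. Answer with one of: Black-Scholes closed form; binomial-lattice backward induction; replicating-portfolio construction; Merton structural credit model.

Key observation: the deliverable is the dynamic trading strategy on the 4-step tree (spot 60, moves 1.23 and 0.78), so the valuation must go through the node-by-node replicating-portfolio solve.

framework: replicating-portfolio construction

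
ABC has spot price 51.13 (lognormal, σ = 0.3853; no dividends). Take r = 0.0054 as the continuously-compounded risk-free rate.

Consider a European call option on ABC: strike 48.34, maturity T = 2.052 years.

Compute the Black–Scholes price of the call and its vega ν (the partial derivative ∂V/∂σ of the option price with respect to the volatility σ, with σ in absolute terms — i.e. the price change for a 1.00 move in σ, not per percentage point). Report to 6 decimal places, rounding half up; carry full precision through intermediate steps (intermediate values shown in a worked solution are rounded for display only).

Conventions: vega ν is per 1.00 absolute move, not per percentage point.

σ√T = 0.3853·√2.052 = 0.551935
d₁ = (ln(S/K) + (r+σ²/2)T) / (σ√T) = (ln(51.13/48.34) + (0.0054+0.3853²/2)·2.052) / 0.551935 = (0.056112 + 0.163397) / 0.551935 = 0.397708
d₂ = d₁ − σ√T = 0.397708 − 0.551935 = -0.154227
e^{−rT} = 0.988980
N(d₁) = 0.654577,  N(d₂) = 0.438715
Call price V = S·N(d₁) − K·e^{−rT}·N(d₂) = 33.468534 − 20.973806 = 12.494728
φ(d₁) = (1/√(2π))·e^{−d₁²/2} = 0.368607
ν = S·φ(d₁)·√T = 26.997778

price = 12.494728
ν = 26.997778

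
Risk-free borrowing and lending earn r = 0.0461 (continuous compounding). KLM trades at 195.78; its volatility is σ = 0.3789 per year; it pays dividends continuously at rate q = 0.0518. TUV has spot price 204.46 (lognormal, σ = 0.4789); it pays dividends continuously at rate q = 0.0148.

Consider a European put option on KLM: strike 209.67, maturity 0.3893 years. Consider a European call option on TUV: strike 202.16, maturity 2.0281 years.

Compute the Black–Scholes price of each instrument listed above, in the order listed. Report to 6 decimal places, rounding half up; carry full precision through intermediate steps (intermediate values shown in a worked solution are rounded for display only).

price(KLM put K=209.67) = 26.578557
price(TUV call K=202.16) = 58.492530

[KLM put K=209.67]
σ√T = 0.3789·√0.3893 = 0.236411
d₁ = (ln(S/K) + (r−q+σ²/2)T) / (σ√T) = (ln(195.78/209.67) + (0.0461−0.0518+0.3789²/2)·0.3893) / 0.236411 = (-0.068543 + 0.025726) / 0.236411 = -0.181114
d₂ = d₁ − σ√T = -0.181114 − 0.236411 = -0.417525
e^{−rT} = 0.982213
e^{−qT} = 0.980036
N(−d₁) = 0.571861,  N(−d₂) = 0.661853
price = K·e^{−rT}·N(−d₂) − S·e^{−qT}·N(−d₁) = 136.302395 − 109.723838 = 26.578557
[TUV call K=202.16]
σ√T = 0.4789·√2.0281 = 0.682008
d₁ = (ln(S/K) + (r−q+σ²/2)T) / (σ√T) = (ln(204.46/202.16) + (0.0461−0.0148+0.4789²/2)·2.0281) / 0.682008 = (0.011313 + 0.296047) / 0.682008 = 0.450669
d₂ = d₁ − σ√T = 0.450669 − 0.682008 = -0.231339
e^{−rT} = 0.910742
e^{−qT} = 0.970430
N(d₁) = 0.673886,  N(d₂) = 0.408526
price = S·e^{−qT}·N(d₁) − K·e^{−rT}·N(d₂) = 133.708504 − 75.215974 = 58.492530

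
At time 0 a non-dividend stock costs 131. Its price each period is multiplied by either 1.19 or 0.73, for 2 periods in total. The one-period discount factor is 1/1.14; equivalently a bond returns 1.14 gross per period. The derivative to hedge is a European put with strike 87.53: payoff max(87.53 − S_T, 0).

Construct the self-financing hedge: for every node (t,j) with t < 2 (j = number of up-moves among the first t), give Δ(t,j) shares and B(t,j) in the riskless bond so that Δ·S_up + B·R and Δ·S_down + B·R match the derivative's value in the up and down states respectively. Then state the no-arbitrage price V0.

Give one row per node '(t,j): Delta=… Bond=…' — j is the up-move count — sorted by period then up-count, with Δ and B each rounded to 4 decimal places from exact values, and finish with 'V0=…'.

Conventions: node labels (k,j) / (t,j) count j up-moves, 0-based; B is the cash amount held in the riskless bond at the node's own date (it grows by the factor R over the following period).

(0,0): Delta=-0.0280 Bond=3.8340
(1,0): Delta=-0.4028 Bond=40.2115
(1,1): Delta=0.0000 Bond=0.0000
V0=0.1611

The replicating-portfolio and risk-neutral prices coincide; use p* = (1.14−0.73)/(1.19−0.73) = 0.8913 for the latter.
Expiry values: V(2,0)=17.7201, V(2,1)=0.0000, V(2,2)=0.0000
Node (1,0) S=95.6300: V=(p*·0.0000+(1−p*)·17.7201)/1.14=1.6896; Δ=(0.0000−17.7201)/(113.7997−69.8099)=-0.4028; B=V−Δ·S=40.2115
Node (1,1) S=155.8900: V=(p*·0.0000+(1−p*)·0.0000)/1.14=0.0000; Δ=(0.0000−0.0000)/(185.5091−113.7997)=0.0000; B=V−Δ·S=0.0000
Node (0,0) S=131.0000: V=(p*·0.0000+(1−p*)·1.6896)/1.14=0.1611; Δ=(0.0000−1.6896)/(155.8900−95.6300)=-0.0280; B=V−Δ·S=3.8340
Check: Δ(0,0)·S0 + B(0,0) = 0.1611 = V0.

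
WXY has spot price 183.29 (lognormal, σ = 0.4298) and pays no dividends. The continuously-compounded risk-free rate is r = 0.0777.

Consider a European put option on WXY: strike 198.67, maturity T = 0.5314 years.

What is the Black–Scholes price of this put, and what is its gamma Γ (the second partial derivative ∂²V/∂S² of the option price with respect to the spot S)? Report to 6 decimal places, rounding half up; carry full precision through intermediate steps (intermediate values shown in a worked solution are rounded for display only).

σ√T = 0.4298·√0.5314 = 0.313312
d₁ = (ln(S/K) + (r+σ²/2)T) / (σ√T) = (ln(183.29/198.67) + (0.0777+0.4298²/2)·0.5314) / 0.313312 = (-0.080576 + 0.090372) / 0.313312 = 0.031267
d₂ = d₁ − σ√T = 0.031267 − 0.313312 = -0.282045
e^{−rT} = 0.959551
N(−d₁) = 0.487528,  N(−d₂) = 0.611045
Put price V = K·e^{−rT}·N(−d₂) − S·N(−d₁) = 116.486027 − 89.359032 = 27.126995
φ(d₁) = (1/√(2π))·e^{−d₁²/2} = 0.398747
Γ = φ(d₁) / (S·σ·√T) = 0.006944

price = 27.126995
Γ = 0.006944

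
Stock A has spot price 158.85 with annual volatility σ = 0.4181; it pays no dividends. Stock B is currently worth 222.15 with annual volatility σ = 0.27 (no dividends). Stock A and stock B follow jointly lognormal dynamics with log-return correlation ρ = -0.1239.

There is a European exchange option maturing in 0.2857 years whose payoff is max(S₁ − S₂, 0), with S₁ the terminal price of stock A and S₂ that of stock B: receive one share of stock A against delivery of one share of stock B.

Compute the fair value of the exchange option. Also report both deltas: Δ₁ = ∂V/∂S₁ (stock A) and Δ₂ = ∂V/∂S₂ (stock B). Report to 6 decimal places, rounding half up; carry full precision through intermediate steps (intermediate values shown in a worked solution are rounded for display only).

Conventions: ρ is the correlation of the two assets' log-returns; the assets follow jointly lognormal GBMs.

exchange price = 2.968009
Δ1 = 0.145770
Δ2 = -0.090873

σ_eff = √(σ₁² + σ₂² − 2ρσ₁σ₂) = √(0.4181² + 0.27² − 2·-0.1239·0.4181·0.27) = 0.525053
d₁ = (ln(S₁/S₂) + (q₂ − q₁ + σ_eff²/2)T) / (σ_eff√T) = (ln(158.85/222.15) + (0.0 − 0.0 + 0.137841)·0.2857) / 0.280646 = -1.054751
d₂ = d₁ − σ_eff√T = -1.054751 − 0.280646 = -1.335397
N(d₁) = 0.145770,  N(d₂) = 0.090873
V = S₁·e^{−q₁T}·N(d₁) − S₂·e^{−q₂T}·N(d₂) = 23.155503 − 20.187494 = 2.968009
Key observation: pricing in stock B-units makes this a unit-strike call on the ratio S₁/S₂ — the risk-free rate cancels and cannot affect the value.
Δ₁ = e^{−q₁T}·N(d₁) = 0.145770;  Δ₂ = −e^{−q₂T}·N(d₂) = -0.090873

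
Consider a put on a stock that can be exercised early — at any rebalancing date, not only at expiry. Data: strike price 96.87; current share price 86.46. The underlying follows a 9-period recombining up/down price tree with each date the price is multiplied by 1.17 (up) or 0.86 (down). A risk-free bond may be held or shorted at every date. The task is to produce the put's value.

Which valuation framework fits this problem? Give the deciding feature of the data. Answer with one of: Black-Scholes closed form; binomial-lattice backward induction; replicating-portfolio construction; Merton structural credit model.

framework: binomial-lattice backward induction

Key observation: early exercise of the strike-96.87 put must be checked at each of the 9 dates (spot 86.46), which forces a node-by-node comparison of intrinsic and continuation value backward from expiry.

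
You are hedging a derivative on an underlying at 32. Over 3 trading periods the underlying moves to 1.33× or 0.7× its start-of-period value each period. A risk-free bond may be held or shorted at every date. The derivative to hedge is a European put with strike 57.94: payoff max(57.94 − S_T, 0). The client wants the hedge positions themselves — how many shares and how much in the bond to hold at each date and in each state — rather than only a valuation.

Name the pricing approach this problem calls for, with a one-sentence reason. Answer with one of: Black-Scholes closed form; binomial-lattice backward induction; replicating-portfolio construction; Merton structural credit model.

framework: replicating-portfolio construction

Key observation: the task asks for the hedge itself — share and bond holdings at every node of the 3-period tree on spot 32 with factors 1.33/0.7 — which is exactly what the replicating-portfolio construction produces.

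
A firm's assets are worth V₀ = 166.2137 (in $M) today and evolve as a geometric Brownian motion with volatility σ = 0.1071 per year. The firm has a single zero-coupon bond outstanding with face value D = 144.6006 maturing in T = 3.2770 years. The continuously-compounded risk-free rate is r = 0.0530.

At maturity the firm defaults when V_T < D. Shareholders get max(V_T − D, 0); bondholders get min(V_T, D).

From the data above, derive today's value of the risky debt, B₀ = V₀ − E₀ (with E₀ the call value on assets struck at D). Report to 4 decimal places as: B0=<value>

Equity is a call on the firm's assets struck at D = 144.6006:
d₁ = [ln(V₀/D) + (r + σ²/2)T] / (σ√T)
   = [ln(166.2137/144.6006) + (0.0530 + 0.5·0.1071²)·3.2770] / (0.1071·√3.2770)
   = [0.139299 + 0.192475] / 0.193878 = 1.711255
d₂ = d₁ − σ√T = 1.711255 − 0.193878 = 1.517378
N(d₁) = 0.956483,  N(d₂) = 0.935414,  e^(−rT) = 0.840565
E₀ = V₀·N(d₁) − D·e^(−rT)·N(d₂)
   = 166.2137·0.956483 − 144.6006·0.840565·0.935414 = 45.284520
B₀ = V₀ − E₀ = 166.2137 − 45.284520 = 120.929180

B0=120.9292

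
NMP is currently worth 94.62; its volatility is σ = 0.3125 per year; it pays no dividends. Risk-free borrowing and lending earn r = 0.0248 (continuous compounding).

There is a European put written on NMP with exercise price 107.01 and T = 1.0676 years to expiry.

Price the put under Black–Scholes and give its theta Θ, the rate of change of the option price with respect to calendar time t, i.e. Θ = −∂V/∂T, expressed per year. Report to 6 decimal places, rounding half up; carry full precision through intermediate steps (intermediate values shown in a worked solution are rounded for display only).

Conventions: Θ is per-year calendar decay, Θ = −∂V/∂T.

price = 18.108586
Θ = -3.903654

σ√T = 0.3125·√1.0676 = 0.322890
d₁ = (ln(S/K) + (r+σ²/2)T) / (σ√T) = (ln(94.62/107.01) + (0.0248+0.3125²/2)·1.0676) / 0.322890 = (-0.123053 + 0.078605) / 0.322890 = -0.137657
d₂ = d₁ − σ√T = -0.137657 − 0.322890 = -0.460547
e^{−rT} = 0.973871
N(−d₁) = 0.554744,  N(−d₂) = 0.677438
Put price V = K·e^{−rT}·N(−d₂) − S·N(−d₁) = 70.598486 − 52.489900 = 18.108586
φ(d₁) = (1/√(2π))·e^{−d₁²/2} = 0.395180
Θ = −S·φ(d₁)·σ/(2√T) + r·K·e^{−rT}·N(−d₂) = −5.654496 + 1.750842 = -3.903654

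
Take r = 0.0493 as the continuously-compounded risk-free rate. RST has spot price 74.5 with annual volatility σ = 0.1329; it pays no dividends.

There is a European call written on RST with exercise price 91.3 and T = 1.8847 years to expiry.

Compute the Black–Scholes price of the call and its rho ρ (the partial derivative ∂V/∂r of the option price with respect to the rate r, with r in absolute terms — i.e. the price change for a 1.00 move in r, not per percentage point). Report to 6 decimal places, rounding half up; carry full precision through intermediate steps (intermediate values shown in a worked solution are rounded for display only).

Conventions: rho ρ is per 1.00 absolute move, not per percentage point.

price = 2.396692
ρ = 38.111899

σ√T = 0.1329·√1.8847 = 0.182451
d₁ = (ln(S/K) + (r+σ²/2)T) / (σ√T) = (ln(74.5/91.3) + (0.0493+0.1329²/2)·1.8847) / 0.182451 = (-0.203352 + 0.109560) / 0.182451 = -0.514066
d₂ = d₁ − σ√T = -0.514066 − 0.182451 = -0.696517
e^{−rT} = 0.911270
N(d₁) = 0.303603,  N(d₂) = 0.243053
Call price V = S·N(d₁) − K·e^{−rT}·N(d₂) = 22.618424 − 20.221732 = 2.396692
ρ = K·T·e^{−rT}·N(d₂) = 38.111899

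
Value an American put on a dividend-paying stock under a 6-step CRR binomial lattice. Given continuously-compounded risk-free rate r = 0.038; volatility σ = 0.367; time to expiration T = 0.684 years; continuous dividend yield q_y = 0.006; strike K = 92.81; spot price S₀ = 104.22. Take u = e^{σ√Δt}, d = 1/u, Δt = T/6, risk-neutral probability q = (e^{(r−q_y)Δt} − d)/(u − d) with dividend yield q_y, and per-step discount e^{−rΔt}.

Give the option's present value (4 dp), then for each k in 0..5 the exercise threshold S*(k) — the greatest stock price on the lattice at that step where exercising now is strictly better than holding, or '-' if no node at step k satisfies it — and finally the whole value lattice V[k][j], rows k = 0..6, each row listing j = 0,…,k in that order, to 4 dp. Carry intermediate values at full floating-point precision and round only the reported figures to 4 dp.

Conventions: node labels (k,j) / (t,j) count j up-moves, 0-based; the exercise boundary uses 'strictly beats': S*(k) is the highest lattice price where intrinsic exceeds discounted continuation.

params: Δt=0.11400 u=1.13192 d=0.88346 q=0.48377 e^(-rΔt)=0.99568
t_6 payoffs: 43.2580 29.3220 11.4668 0.0000 0.0000 0.0000 0.0000
t_5: node(5,0) S=56.0888 payoff=36.7212 vs cont=36.3583 → 36.7212 [stop]  node(5,1) S=71.8632 payoff=20.9468 vs cont=20.5948 → 20.9468 [stop]  node(5,2) S=92.0738 payoff=0.7362 vs cont=5.8939 → 5.8939 [wait]  node(5,3) S=117.9685 payoff=0.0000 vs cont=0.0000 → 0.0000 [wait]  node(5,4) S=151.1457 payoff=0.0000 vs cont=0.0000 → 0.0000 [wait]  node(5,5) S=193.6537 payoff=0.0000 vs cont=0.0000 → 0.0000 [wait]  ⇒ S*(5)=71.8632
t_4: node(4,0) S=63.4880 payoff=29.3220 vs cont=28.9643 → 29.3220 [stop]  node(4,1) S=81.3432 payoff=11.4668 vs cont=13.6056 → 13.6056 [wait]  node(4,2) S=104.2200 payoff=0.0000 vs cont=3.0295 → 3.0295 [wait]  node(4,3) S=133.5306 payoff=0.0000 vs cont=0.0000 → 0.0000 [wait]  node(4,4) S=171.0846 payoff=0.0000 vs cont=0.0000 → 0.0000 [wait]  ⇒ S*(4)=63.4880
t_3: node(3,0) S=71.8632 payoff=20.9468 vs cont=21.6250 → 21.6250 [wait]  node(3,1) S=92.0738 payoff=0.7362 vs cont=8.4525 → 8.4525 [wait]  node(3,2) S=117.9685 payoff=0.0000 vs cont=1.5571 → 1.5571 [wait]  node(3,3) S=151.1457 payoff=0.0000 vs cont=0.0000 → 0.0000 [wait]  ⇒ S*(3)=-
t_2: node(2,0) S=81.3432 payoff=11.4668 vs cont=15.1866 → 15.1866 [wait]  node(2,1) S=104.2200 payoff=0.0000 vs cont=5.0946 → 5.0946 [wait]  node(2,2) S=133.5306 payoff=0.0000 vs cont=0.8004 → 0.8004 [wait]  ⇒ S*(2)=-
t_1: node(1,0) S=92.0738 payoff=0.7362 vs cont=10.2599 → 10.2599 [wait]  node(1,1) S=117.9685 payoff=0.0000 vs cont=3.0041 → 3.0041 [wait]  ⇒ S*(1)=-
t_0: node(0,0) S=104.2200 payoff=0.0000 vs cont=6.7206 → 6.7206 [wait]  ⇒ S*(0)=-

price = 6.7206
boundary = - - - - 63.4880 71.8632
tree:
6.7206
10.2599 3.0041
15.1866 5.0946 0.8004
21.6250 8.4525 1.5571 0.0000
29.3220 13.6056 3.0295 0.0000 0.0000
36.7212 20.9468 5.8939 0.0000 0.0000 0.0000
43.2580 29.3220 11.4668 0.0000 0.0000 0.0000 0.0000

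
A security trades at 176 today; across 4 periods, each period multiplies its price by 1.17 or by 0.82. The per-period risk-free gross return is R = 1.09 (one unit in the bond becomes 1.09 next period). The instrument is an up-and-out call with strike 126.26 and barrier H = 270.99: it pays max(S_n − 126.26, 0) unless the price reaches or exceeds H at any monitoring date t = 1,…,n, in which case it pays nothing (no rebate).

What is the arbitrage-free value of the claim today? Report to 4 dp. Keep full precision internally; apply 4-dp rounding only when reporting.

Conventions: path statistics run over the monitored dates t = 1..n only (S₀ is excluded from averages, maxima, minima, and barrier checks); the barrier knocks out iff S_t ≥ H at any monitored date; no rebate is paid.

price = 28.1134

With p* = (R−d)/(u−d) = 0.7714, sum probability × payoff across the paths and divide by R^4.
Enumerate all 2^4 = 16 price paths (U = up ×1.17, D = down ×0.82); each path with k up-moves has probability p*^k·(1−p*)^(4−k).
DDDD: M=144.3200, payoff=0.0000, prob=0.002730
UDDD: M=205.9200, payoff=0.0000, prob=0.009212
DUDD: M=168.8544, payoff=0.0000, prob=0.009212
UUDD: M=240.9264, payoff=35.7389, prob=0.031091
DDUD: M=144.3200, payoff=0.0000, prob=0.009212
UDUD: M=205.9200, payoff=35.7389, prob=0.031091
DUUD: M=197.5596, payoff=35.7389, prob=0.031091
UUUD: M=281.8839, payoff=0.0000, prob=0.104932
DDDU: M=144.3200, payoff=0.0000, prob=0.009212
UDDU: M=205.9200, payoff=35.7389, prob=0.031091
DUDU: M=168.8544, payoff=35.7389, prob=0.031091
UUDU: M=240.9264, payoff=104.8848, prob=0.104932
DDUU: M=161.9989, payoff=35.7389, prob=0.031091
UDUU: M=231.1448, payoff=104.8848, prob=0.104932
DUUU: M=231.1448, payoff=104.8848, prob=0.104932
UUUU: M=329.8041, payoff=0.0000, prob=0.354146
Price = Σ prob·payoff / R^4 = 39.684360 / 1.411582 = 28.1134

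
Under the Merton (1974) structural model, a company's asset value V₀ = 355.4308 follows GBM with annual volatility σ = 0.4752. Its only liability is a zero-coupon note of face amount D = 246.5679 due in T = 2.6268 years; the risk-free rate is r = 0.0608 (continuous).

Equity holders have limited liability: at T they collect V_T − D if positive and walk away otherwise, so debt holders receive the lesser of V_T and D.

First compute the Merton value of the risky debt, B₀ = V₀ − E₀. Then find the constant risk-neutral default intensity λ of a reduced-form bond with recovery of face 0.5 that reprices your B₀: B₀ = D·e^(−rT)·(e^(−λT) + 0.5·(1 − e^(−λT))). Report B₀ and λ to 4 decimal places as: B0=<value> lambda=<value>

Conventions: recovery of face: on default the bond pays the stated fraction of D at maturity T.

Apply the equity-as-call identities (strike 246.5679, horizon 2.6268 years):
d₁ = [ln(V₀/D) + (r + σ²/2)T] / (σ√T)
   = [ln(355.4308/246.5679) + (0.0608 + 0.5·0.4752²)·2.6268] / (0.4752·√2.6268)
   = [0.365693 + 0.456295] / 0.770176 = 1.067273
d₂ = d₁ − σ√T = 1.067273 − 0.770176 = 0.297097
N(d₁) = 0.857076,  N(d₂) = 0.616804,  e^(−rT) = 0.852391
E₀ = V₀·N(d₁) − D·e^(−rT)·N(d₂)
   = 355.4308·0.857076 − 246.5679·0.852391·0.616804 = 174.995993
B₀ = V₀ − E₀ = 355.4308 − 174.995993 = 180.434807
e^(−λT) = (B₀·e^(rT)/D − 0.5)/(1 − 0.5) = (180.4348·1.173170/246.5679 − 0.5)/0.5 = 0.71701738
λ = −ln(0.71701738)/2.6268 = 0.126639

B0=180.4348 lambda=0.1266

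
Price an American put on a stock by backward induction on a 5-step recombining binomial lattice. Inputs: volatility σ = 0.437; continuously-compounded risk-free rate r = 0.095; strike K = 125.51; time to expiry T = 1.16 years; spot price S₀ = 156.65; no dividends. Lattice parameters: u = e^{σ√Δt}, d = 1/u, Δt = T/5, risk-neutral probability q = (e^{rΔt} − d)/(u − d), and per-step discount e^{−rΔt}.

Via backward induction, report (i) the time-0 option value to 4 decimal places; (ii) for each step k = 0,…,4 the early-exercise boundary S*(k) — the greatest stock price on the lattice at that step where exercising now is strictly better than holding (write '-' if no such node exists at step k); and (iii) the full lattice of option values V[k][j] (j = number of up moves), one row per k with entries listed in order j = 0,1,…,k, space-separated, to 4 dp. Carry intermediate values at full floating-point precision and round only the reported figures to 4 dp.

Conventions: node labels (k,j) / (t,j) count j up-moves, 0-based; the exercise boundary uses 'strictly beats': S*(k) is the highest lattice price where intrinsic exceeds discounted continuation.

price = 8.8266
boundary = - - - 83.3087 102.8262
tree:
8.8266
15.3974 2.6522
26.0622 5.4238 0.0000
42.2013 11.0920 0.0000 0.0000
58.0142 22.6838 0.0000 0.0000 0.0000
70.8256 42.2013 0.0000 0.0000 0.0000 0.0000

params: Δt=0.23200 u=1.23428 d=0.81019 q=0.50012 e^(-rΔt)=0.97820
t_5 payoffs: 70.8256 42.2013 0.0000 0.0000 0.0000 0.0000
t_4: node(4,0) S=67.4958 payoff=58.0142 vs cont=55.2782 → 58.0142 [stop]  node(4,1) S=102.8262 payoff=22.6838 vs cont=20.6358 → 22.6838 [stop]  node(4,2) S=156.6500 payoff=0.0000 vs cont=0.0000 → 0.0000 [wait]  node(4,3) S=238.6476 payoff=0.0000 vs cont=0.0000 → 0.0000 [wait]  node(4,4) S=363.5665 payoff=0.0000 vs cont=0.0000 → 0.0000 [wait]  ⇒ S*(4)=102.8262
t_3: node(3,0) S=83.3087 payoff=42.2013 vs cont=39.4653 → 42.2013 [stop]  node(3,1) S=126.9162 payoff=0.0000 vs cont=11.0920 → 11.0920 [wait]  node(3,2) S=193.3498 payoff=0.0000 vs cont=0.0000 → 0.0000 [wait]  node(3,3) S=294.5578 payoff=0.0000 vs cont=0.0000 → 0.0000 [wait]  ⇒ S*(3)=83.3087
t_2: node(2,0) S=102.8262 payoff=22.6838 vs cont=26.0622 → 26.0622 [wait]  node(2,1) S=156.6500 payoff=0.0000 vs cont=5.4238 → 5.4238 [wait]  node(2,2) S=238.6476 payoff=0.0000 vs cont=0.0000 → 0.0000 [wait]  ⇒ S*(2)=-
t_1: node(1,0) S=126.9162 payoff=0.0000 vs cont=15.3974 → 15.3974 [wait]  node(1,1) S=193.3498 payoff=0.0000 vs cont=2.6522 → 2.6522 [wait]  ⇒ S*(1)=-
t_0: node(0,0) S=156.6500 payoff=0.0000 vs cont=8.8266 → 8.8266 [wait]  ⇒ S*(0)=-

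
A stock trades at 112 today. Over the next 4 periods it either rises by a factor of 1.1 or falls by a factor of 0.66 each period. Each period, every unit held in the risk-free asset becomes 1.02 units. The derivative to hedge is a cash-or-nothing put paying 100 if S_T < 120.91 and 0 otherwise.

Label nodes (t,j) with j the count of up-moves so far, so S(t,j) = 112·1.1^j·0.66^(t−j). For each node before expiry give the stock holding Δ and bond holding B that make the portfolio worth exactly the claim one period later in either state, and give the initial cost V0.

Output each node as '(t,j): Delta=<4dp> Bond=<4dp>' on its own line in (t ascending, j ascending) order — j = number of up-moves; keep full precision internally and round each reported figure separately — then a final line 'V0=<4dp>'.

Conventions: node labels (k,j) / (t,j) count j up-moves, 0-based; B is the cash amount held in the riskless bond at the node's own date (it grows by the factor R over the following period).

Arbitrage-free pricing uses the up-move probability p* = (R−d)/(u−d) = 0.8182, discounting each step at R = 1.02.
Expiry values: V(4,0)=100.0000, V(4,1)=100.0000, V(4,2)=100.0000, V(4,3)=100.0000, V(4,4)=0.0000
Node (3,0) S=32.1996: V=(p*·100.0000+(1−p*)·100.0000)/1.02=98.0392; Δ=(100.0000−100.0000)/(35.4195−21.2517)=0.0000; B=V−Δ·S=98.0392
Node (3,1) S=53.6659: V=(p*·100.0000+(1−p*)·100.0000)/1.02=98.0392; Δ=(100.0000−100.0000)/(59.0325−35.4195)=0.0000; B=V−Δ·S=98.0392
Node (3,2) S=89.4432: V=(p*·100.0000+(1−p*)·100.0000)/1.02=98.0392; Δ=(100.0000−100.0000)/(98.3875−59.0325)=0.0000; B=V−Δ·S=98.0392
Node (3,3) S=149.0720: V=(p*·0.0000+(1−p*)·100.0000)/1.02=17.8253; Δ=(0.0000−100.0000)/(163.9792−98.3875)=-1.5246; B=V−Δ·S=245.0980
Node (2,0) S=48.7872: V=(p*·98.0392+(1−p*)·98.0392)/1.02=96.1169; Δ=(98.0392−98.0392)/(53.6659−32.1996)=0.0000; B=V−Δ·S=96.1169
Node (2,1) S=81.3120: V=(p*·98.0392+(1−p*)·98.0392)/1.02=96.1169; Δ=(98.0392−98.0392)/(89.4432−53.6659)=0.0000; B=V−Δ·S=96.1169
Node (2,2) S=135.5200: V=(p*·17.8253+(1−p*)·98.0392)/1.02=31.7742; Δ=(17.8253−98.0392)/(149.0720−89.4432)=-1.3452; B=V−Δ·S=214.0785
Node (1,0) S=73.9200: V=(p*·96.1169+(1−p*)·96.1169)/1.02=94.2322; Δ=(96.1169−96.1169)/(81.3120−48.7872)=0.0000; B=V−Δ·S=94.2322
Node (1,1) S=123.2000: V=(p*·31.7742+(1−p*)·96.1169)/1.02=42.6204; Δ=(31.7742−96.1169)/(135.5200−81.3120)=-1.1870; B=V−Δ·S=188.8539
Node (0,0) S=112.0000: V=(p*·42.6204+(1−p*)·94.2322)/1.02=50.9847; Δ=(42.6204−94.2322)/(123.2000−73.9200)=-1.0473; B=V−Δ·S=168.2842
As a check, the time-0 holding Δ(0,0)·S0 + B(0,0) comes to 50.9847 — exactly V0.

(0,0): Delta=-1.0473 Bond=168.2842
(1,0): Delta=0.0000 Bond=94.2322
(1,1): Delta=-1.1870 Bond=188.8539
(2,0): Delta=0.0000 Bond=96.1169
(2,1): Delta=0.0000 Bond=96.1169
(2,2): Delta=-1.3452 Bond=214.0785
(3,0): Delta=0.0000 Bond=98.0392
(3,1): Delta=0.0000 Bond=98.0392
(3,2): Delta=0.0000 Bond=98.0392
(3,3): Delta=-1.5246 Bond=245.0980
V0=50.9847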